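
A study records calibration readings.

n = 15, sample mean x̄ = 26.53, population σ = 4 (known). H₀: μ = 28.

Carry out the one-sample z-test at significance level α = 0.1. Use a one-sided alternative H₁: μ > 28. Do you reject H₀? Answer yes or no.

reject H₀: no

SE = σ/√n = 4/√15 = 1.0328
z = (x̄−μ₀)/SE = (26.53−28)/1.0328 = -1.4233
p-value (one-sided, H₁ greater) = 0.92268
At α=0.1: p ≥ α → fail to reject H₀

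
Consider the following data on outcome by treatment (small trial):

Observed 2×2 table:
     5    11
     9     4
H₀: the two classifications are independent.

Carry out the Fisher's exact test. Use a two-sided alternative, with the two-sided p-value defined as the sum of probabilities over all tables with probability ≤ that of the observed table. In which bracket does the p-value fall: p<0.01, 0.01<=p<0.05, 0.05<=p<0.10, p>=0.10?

p-value bracket: 0.05<=p<0.10

Margins: r₁=16, r₂=13, c₁=14, c₂=15, n=29
p_obs = C(16,5)·C(13,9)/C(29,14); sum pmf over tables with pmf ≤ p_obs
p-value (two-sided) = 0.06560
→ bracket: 0.05<=p<0.10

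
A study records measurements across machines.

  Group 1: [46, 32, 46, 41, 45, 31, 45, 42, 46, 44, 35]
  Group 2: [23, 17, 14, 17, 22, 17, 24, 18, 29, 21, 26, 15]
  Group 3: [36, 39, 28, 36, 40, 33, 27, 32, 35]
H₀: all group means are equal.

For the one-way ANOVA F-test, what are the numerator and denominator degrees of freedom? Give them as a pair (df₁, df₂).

k = 3 groups, N = 32 total
df = (k−1, N−k) = (3−1, 32−3) = (2, 29)

degrees of freedom = [2, 29]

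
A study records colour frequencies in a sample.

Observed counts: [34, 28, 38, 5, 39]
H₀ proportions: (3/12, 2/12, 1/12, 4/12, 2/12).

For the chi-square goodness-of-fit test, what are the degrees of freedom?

df = k − 1 = 5 − 1 = 4

degrees of freedom = 4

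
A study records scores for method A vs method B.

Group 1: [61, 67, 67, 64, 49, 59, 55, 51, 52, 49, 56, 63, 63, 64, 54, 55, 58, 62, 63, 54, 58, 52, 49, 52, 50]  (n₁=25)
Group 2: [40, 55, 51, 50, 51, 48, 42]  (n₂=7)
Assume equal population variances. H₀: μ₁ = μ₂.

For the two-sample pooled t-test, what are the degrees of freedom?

df = n₁ + n₂ − 2 = 25 + 7 − 2 = 30

degrees of freedom = 30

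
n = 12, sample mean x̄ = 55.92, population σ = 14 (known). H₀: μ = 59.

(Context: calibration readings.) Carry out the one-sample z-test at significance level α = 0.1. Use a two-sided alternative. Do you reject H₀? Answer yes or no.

reject H₀: no

SE = σ/√n = 14/√12 = 4.0415
z = (x̄−μ₀)/SE = (55.92−59)/4.0415 = -0.7621
p-value (two-sided) = 0.44600
At α=0.1: p ≥ α → fail to reject H₀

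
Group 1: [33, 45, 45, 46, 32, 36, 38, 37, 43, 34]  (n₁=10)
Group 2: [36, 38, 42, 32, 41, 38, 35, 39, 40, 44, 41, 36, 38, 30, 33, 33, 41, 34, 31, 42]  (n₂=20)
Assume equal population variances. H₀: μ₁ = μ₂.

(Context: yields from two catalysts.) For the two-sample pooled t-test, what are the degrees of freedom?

df = n₁ + n₂ − 2 = 10 + 20 − 2 = 28

degrees of freedom = 28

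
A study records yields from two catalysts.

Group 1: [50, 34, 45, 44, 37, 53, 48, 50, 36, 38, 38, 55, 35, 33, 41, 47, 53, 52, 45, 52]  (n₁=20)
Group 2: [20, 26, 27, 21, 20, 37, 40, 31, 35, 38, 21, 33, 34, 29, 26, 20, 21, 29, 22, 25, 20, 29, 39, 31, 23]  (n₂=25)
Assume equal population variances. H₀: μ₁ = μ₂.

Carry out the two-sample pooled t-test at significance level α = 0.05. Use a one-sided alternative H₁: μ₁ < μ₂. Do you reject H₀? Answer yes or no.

x̄₁=44.300, s₁=7.270, n₁=20
x̄₂=27.880, s₂=6.642, n₂=25
s_p² = [19·7.270² + 24·6.642²]/43 = 47.9730
SE = √(s_p²·(1/20+1/25)) = 2.0779
t = (44.300−27.880)/2.0779 = 7.9023
df = 43
p-value (one-sided, H₁ less) = 1.00000
At α=0.05: p ≥ α → fail to reject H₀

reject H₀: no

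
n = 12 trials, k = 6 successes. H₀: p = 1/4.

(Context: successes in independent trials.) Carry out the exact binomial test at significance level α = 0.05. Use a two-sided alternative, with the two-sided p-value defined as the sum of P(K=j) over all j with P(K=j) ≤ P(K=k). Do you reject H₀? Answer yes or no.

reject H₀: no

Exact binomial: n=12, k=6, p₀=1/4=0.2500
P(X=j) = C(n,j)·p₀^j·(1−p₀)^(n−j); p = Σ P(X=j) over j with P(X=j) ≤ P(X=6)
p-value (two-sided) = 0.08608
At α=0.05: p ≥ α → fail to reject H₀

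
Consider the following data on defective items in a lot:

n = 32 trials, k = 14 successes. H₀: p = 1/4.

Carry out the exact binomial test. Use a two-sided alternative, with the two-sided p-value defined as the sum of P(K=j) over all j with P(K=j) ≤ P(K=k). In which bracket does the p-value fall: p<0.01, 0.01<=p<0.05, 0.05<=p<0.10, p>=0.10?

p-value bracket: 0.01<=p<0.05

Exact binomial: n=32, k=14, p₀=1/4=0.2500
P(X=j) = C(n,j)·p₀^j·(1−p₀)^(n−j); p = Σ P(X=j) over j with P(X=j) ≤ P(X=14)
p-value (two-sided) = 0.02257
→ bracket: 0.01<=p<0.05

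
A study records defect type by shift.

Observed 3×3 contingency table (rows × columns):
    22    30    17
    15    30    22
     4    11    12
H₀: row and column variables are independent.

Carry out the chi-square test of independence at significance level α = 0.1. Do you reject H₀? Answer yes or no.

reject H₀: no

Row totals [69, 67, 27], col totals [41, 71, 51], n=163
χ² = (22−17.36)²/17.36 + (30−30.06)²/30.06 + (17−21.59)²/21.59 + (15−16.85)²/16.85 + (30−29.18)²/29.18 + (22−20.96)²/20.96 + (4−6.79)²/6.79 + (11−11.76)²/11.76 + (12−8.45)²/8.45 = 5.1862
df = 4
p-value (upper-tail) = 0.26872
At α=0.1: p ≥ α → fail to reject H₀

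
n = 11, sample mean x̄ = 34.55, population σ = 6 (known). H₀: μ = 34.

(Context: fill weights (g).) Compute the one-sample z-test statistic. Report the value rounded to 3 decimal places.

test statistic = 0.304

SE = σ/√n = 6/√11 = 1.8091
z = (x̄−μ₀)/SE = (34.55−34)/1.8091 = 0.3040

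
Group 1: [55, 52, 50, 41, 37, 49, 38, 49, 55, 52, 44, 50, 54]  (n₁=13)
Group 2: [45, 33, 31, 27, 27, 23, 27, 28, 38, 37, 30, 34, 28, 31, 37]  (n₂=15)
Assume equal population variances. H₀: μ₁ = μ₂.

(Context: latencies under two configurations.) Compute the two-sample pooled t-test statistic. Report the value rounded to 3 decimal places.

test statistic = 7.306

x̄₁=48.154, s₁=6.203, n₁=13
x̄₂=31.733, s₂=5.688, n₂=15
s_p² = [12·6.203² + 14·5.688²]/26 = 35.1779
SE = √(s_p²·(1/13+1/15)) = 2.2475
t = (48.154−31.733)/2.2475 = 7.3062
df = 26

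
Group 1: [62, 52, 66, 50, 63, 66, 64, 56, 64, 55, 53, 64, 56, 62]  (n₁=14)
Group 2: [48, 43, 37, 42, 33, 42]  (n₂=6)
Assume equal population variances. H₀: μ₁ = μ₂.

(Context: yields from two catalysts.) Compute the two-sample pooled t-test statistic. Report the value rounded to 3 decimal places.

test statistic = 6.995

x̄₁=59.500, s₁=5.571, n₁=14
x̄₂=40.833, s₂=5.193, n₂=6
s_p² = [13·5.571² + 5·5.193²]/18 = 29.9074
SE = √(s_p²·(1/14+1/6)) = 2.6685
t = (59.500−40.833)/2.6685 = 6.9952
df = 18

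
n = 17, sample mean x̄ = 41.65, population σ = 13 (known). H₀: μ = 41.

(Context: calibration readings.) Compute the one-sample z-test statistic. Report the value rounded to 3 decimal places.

SE = σ/√n = 13/√17 = 3.1530
z = (x̄−μ₀)/SE = (41.65−41)/3.1530 = 0.2062

test statistic = 0.206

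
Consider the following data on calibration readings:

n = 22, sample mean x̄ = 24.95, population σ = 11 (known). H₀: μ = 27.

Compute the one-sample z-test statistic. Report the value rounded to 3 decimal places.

test statistic = -0.874

SE = σ/√n = 11/√22 = 2.3452
z = (x̄−μ₀)/SE = (24.95−27)/2.3452 = -0.8741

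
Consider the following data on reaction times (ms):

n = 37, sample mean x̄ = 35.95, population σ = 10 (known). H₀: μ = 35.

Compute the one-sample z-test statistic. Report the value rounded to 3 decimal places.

SE = σ/√n = 10/√37 = 1.6440
z = (x̄−μ₀)/SE = (35.95−35)/1.6440 = 0.5779

test statistic = 0.578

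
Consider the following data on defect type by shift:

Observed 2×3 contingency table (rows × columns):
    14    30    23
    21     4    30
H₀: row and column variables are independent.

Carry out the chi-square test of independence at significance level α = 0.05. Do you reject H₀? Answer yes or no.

reject H₀: yes

Row totals [67, 55], col totals [35, 34, 53], n=122
χ² = (14−19.22)²/19.22 + (30−18.67)²/18.67 + (23−29.11)²/29.11 + (21−15.78)²/15.78 + (4−15.33)²/15.33 + (30−23.89)²/23.89 = 21.2320
df = 2
p-value (upper-tail) = 0.00002
At α=0.05: p < α → reject H₀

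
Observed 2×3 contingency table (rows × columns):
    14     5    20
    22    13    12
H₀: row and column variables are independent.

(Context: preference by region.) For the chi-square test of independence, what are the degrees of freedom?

degrees of freedom = 2

df = (r−1)(c−1) = (2−1)·(3−1) = 2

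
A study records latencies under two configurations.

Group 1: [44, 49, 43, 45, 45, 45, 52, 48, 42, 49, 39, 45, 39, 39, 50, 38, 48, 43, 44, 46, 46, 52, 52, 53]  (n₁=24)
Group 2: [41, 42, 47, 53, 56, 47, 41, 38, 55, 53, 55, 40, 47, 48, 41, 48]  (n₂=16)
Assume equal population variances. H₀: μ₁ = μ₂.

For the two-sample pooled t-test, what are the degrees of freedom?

df = n₁ + n₂ − 2 = 24 + 16 − 2 = 38

degrees of freedom = 38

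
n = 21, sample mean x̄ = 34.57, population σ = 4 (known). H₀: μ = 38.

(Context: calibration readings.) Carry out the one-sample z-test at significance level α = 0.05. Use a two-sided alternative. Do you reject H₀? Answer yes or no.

SE = σ/√n = 4/√21 = 0.8729
z = (x̄−μ₀)/SE = (34.57−38)/0.8729 = -3.9296
p-value (two-sided) = 0.00009
At α=0.05: p < α → reject H₀

reject H₀: yes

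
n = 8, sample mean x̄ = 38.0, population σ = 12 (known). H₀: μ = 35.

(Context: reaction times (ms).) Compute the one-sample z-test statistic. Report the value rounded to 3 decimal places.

SE = σ/√n = 12/√8 = 4.2426
z = (x̄−μ₀)/SE = (38.0−35)/4.2426 = 0.7071

test statistic = 0.707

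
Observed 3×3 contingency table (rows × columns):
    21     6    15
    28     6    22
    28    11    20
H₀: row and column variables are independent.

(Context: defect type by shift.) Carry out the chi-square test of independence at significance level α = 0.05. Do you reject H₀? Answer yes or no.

Row totals [42, 56, 59], col totals [77, 23, 57], n=157
χ² = (21−20.60)²/20.60 + (6−6.15)²/6.15 + (15−15.25)²/15.25 + (28−27.46)²/27.46 + (6−8.20)²/8.20 + (22−20.33)²/20.33 + (28−28.94)²/28.94 + (11−8.64)²/8.64 + (20−21.42)²/21.42 = 1.5221
df = 4
p-value (upper-tail) = 0.82271
At α=0.05: p ≥ α → fail to reject H₀

reject H₀: no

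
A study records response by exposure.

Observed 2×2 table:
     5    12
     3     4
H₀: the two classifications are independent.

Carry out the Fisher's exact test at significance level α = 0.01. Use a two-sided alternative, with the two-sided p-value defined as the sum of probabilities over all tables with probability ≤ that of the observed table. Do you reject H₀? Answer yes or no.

reject H₀: no

Margins: r₁=17, r₂=7, c₁=8, c₂=16, n=24
p_obs = C(17,5)·C(7,3)/C(24,8); sum pmf over tables with pmf ≤ p_obs
p-value (two-sided) = 0.64663
At α=0.01: p ≥ α → fail to reject H₀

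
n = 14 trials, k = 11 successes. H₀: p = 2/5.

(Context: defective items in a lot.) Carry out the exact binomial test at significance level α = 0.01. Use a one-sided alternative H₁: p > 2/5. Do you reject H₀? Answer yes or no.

Exact binomial: n=14, k=11, p₀=2/5=0.4000
P(X≥11) from Σ C(n,i)·p₀^i·(1−p₀)^(n−i)
p-value (one-sided, H₁ greater) = 0.00391
At α=0.01: p < α → reject H₀

reject H₀: yes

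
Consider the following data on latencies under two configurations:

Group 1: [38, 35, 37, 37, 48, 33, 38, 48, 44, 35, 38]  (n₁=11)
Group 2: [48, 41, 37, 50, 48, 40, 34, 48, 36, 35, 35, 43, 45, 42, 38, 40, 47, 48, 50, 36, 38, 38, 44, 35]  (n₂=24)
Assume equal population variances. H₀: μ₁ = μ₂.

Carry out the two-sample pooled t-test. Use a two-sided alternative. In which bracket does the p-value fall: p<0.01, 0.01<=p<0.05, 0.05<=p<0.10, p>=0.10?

p-value bracket: p>=0.10

x̄₁=39.182, s₁=5.154, n₁=11
x̄₂=41.500, s₂=5.397, n₂=24
s_p² = [10·5.154² + 23·5.397²]/33 = 28.3526
SE = √(s_p²·(1/11+1/24)) = 1.9388
t = (39.182−41.500)/1.9388 = -1.1957
df = 33
p-value (two-sided) = 0.24034
→ bracket: p>=0.10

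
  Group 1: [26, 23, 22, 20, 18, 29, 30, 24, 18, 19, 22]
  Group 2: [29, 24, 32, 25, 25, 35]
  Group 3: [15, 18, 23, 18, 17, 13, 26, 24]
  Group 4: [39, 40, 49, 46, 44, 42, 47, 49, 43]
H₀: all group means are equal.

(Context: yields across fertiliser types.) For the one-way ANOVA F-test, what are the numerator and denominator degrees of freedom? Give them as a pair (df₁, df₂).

k = 4 groups, N = 34 total
df = (k−1, N−k) = (4−1, 34−4) = (3, 30)

degrees of freedom = [3, 30]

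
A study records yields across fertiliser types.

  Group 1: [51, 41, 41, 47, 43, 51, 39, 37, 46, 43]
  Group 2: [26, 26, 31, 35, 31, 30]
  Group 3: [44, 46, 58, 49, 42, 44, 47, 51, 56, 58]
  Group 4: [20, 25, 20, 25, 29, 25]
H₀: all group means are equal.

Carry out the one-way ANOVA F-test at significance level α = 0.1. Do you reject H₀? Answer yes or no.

Group means [43.90, 29.83, 49.50, 24.00], grand mean 39.281
SSB = Σnᵢ(x̄ᵢ−x̄)² = 3194.235; SSW = ΣΣ(x−x̄ᵢ)² = 648.233
MSB = 3194.235/3 = 1064.7451; MSW = 648.233/28 = 23.1512
F = MSB/MSW = 45.9909
df = (3, 28)
p-value (upper-tail) = 0.00000
At α=0.1: p < α → reject H₀

reject H₀: yes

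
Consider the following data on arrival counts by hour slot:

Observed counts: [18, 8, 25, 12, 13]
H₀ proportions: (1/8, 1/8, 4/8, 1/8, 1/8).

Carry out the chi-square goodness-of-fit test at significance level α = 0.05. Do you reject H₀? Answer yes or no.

n = 76; E_i = n·p_i = [9.50, 9.50, 38.00, 9.50, 9.50]
χ² = (18−9.50)²/9.50 + (8−9.50)²/9.50 + (25−38.00)²/38.00 + (12−9.50)²/9.50 + (13−9.50)²/9.50 = 14.2368
df = 4
p-value (upper-tail) = 0.00658
At α=0.05: p < α → reject H₀

reject H₀: yes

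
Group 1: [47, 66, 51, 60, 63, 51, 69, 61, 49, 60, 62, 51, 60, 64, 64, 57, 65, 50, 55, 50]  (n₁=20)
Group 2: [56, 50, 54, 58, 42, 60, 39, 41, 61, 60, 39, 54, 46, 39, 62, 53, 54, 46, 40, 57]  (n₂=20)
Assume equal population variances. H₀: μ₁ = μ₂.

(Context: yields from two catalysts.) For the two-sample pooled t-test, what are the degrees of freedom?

degrees of freedom = 38

df = n₁ + n₂ − 2 = 20 + 20 − 2 = 38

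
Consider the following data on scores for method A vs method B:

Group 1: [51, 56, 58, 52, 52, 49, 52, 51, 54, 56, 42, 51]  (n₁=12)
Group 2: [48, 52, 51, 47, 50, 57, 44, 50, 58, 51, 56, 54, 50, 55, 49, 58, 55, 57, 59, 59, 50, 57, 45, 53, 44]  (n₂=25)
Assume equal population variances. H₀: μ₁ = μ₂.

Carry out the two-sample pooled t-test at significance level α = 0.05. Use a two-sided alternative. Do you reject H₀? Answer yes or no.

reject H₀: no

x̄₁=52.000, s₁=4.090, n₁=12
x̄₂=52.360, s₂=4.680, n₂=25
s_p² = [11·4.090² + 24·4.680²]/35 = 20.2789
SE = √(s_p²·(1/12+1/25)) = 1.5815
t = (52.000−52.360)/1.5815 = -0.2276
df = 35
p-value (two-sided) = 0.82125
At α=0.05: p ≥ α → fail to reject H₀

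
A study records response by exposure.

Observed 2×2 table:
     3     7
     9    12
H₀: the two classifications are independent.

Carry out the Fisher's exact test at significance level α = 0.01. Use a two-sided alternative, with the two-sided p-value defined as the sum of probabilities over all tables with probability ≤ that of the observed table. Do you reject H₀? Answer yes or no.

Margins: r₁=10, r₂=21, c₁=12, c₂=19, n=31
p_obs = C(10,3)·C(21,9)/C(31,12); sum pmf over tables with pmf ≤ p_obs
p-value (two-sided) = 0.69719
At α=0.01: p ≥ α → fail to reject H₀

reject H₀: no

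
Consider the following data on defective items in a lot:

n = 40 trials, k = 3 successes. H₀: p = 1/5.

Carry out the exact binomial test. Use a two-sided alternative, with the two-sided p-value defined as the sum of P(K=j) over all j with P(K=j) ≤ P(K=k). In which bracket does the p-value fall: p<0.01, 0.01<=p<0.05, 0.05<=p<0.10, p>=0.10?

Exact binomial: n=40, k=3, p₀=1/5=0.2000
P(X=j) = C(n,j)·p₀^j·(1−p₀)^(n−j); p = Σ P(X=j) over j with P(X=j) ≤ P(X=3)
p-value (two-sided) = 0.04787
→ bracket: 0.01<=p<0.05

p-value bracket: 0.01<=p<0.05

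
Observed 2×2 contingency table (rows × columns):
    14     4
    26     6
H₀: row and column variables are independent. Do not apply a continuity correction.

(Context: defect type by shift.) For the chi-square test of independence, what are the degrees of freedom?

degrees of freedom = 1

df = (r−1)(c−1) = (2−1)·(2−1) = 1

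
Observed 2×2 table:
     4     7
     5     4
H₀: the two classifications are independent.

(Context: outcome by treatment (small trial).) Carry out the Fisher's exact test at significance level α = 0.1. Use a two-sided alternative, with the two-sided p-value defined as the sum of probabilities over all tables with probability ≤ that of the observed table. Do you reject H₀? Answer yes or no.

reject H₀: no

Margins: r₁=11, r₂=9, c₁=9, c₂=11, n=20
p_obs = C(11,4)·C(9,5)/C(20,9); sum pmf over tables with pmf ≤ p_obs
p-value (two-sided) = 0.65342
At α=0.1: p ≥ α → fail to reject H₀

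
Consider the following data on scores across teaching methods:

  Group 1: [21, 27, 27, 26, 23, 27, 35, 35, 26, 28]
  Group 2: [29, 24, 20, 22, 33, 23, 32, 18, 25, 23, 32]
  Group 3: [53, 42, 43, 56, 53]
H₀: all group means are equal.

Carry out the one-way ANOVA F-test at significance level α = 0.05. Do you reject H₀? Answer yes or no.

Group means [27.50, 25.55, 49.40], grand mean 30.885
SSB = Σnᵢ(x̄ᵢ−x̄)² = 2142.227; SSW = ΣΣ(x−x̄ᵢ)² = 612.427
MSB = 2142.227/2 = 1071.1133; MSW = 612.427/23 = 26.6273
F = MSB/MSW = 40.2262
df = (2, 23)
p-value (upper-tail) = 0.00000
At α=0.05: p < α → reject H₀

reject H₀: yes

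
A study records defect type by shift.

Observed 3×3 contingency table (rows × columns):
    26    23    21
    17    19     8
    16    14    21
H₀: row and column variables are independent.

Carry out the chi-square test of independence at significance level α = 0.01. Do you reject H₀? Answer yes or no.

Row totals [70, 44, 51], col totals [59, 56, 50], n=165
χ² = (26−25.03)²/25.03 + (23−23.76)²/23.76 + (21−21.21)²/21.21 + (17−15.73)²/15.73 + (19−14.93)²/14.93 + (8−13.33)²/13.33 + (16−18.24)²/18.24 + (14−17.31)²/17.31 + (21−15.45)²/15.45 = 6.3033
df = 4
p-value (upper-tail) = 0.17761
At α=0.01: p ≥ α → fail to reject H₀

reject H₀: no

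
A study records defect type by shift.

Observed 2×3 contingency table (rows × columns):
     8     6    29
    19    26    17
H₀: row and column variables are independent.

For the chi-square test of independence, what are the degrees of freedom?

df = (r−1)(c−1) = (2−1)·(3−1) = 2

degrees of freedom = 2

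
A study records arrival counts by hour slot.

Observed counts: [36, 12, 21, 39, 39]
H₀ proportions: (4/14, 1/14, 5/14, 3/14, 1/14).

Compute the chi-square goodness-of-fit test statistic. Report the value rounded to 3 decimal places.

n = 147; E_i = n·p_i = [42.00, 10.50, 52.50, 31.50, 10.50]
χ² = (36−42.00)²/42.00 + (12−10.50)²/10.50 + (21−52.50)²/52.50 + (39−31.50)²/31.50 + (39−10.50)²/10.50 = 99.1143
df = 4

test statistic = 99.114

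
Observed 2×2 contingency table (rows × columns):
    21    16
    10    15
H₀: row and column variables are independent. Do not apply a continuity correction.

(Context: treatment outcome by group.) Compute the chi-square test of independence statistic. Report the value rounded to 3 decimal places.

test statistic = 1.676

Row totals [37, 25], col totals [31, 31], n=62
χ² = (21−18.50)²/18.50 + (16−18.50)²/18.50 + (10−12.50)²/12.50 + (15−12.50)²/12.50 = 1.6757
df = 1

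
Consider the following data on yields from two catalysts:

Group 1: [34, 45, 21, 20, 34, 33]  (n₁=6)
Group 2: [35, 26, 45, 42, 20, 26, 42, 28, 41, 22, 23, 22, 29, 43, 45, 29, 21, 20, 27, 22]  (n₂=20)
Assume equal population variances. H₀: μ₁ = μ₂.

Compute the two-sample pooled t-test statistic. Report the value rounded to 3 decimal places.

test statistic = 0.178

x̄₁=31.167, s₁=9.368, n₁=6
x̄₂=30.400, s₂=9.230, n₂=20
s_p² = [5·9.368² + 19·9.230²]/24 = 85.7347
SE = √(s_p²·(1/6+1/20)) = 4.3100
t = (31.167−30.400)/4.3100 = 0.1779
df = 24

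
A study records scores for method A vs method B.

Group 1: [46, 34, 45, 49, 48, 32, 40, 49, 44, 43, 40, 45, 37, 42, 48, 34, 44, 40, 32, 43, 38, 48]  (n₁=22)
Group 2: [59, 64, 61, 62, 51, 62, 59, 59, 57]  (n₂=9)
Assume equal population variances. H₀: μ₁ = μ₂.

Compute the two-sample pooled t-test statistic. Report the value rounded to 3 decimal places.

x̄₁=41.864, s₁=5.480, n₁=22
x̄₂=59.333, s₂=3.775, n₂=9
s_p² = [21·5.480² + 8·3.775²]/29 = 25.6755
SE = √(s_p²·(1/22+1/9)) = 2.0050
t = (41.864−59.333)/2.0050 = -8.7132
df = 29

test statistic = -8.713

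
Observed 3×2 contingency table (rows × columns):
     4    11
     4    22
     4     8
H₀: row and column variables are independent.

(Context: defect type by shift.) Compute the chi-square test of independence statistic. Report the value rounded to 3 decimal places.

test statistic = 1.704

Row totals [15, 26, 12], col totals [12, 41], n=53
χ² = (4−3.40)²/3.40 + (11−11.60)²/11.60 + (4−5.89)²/5.89 + (22−20.11)²/20.11 + (4−2.72)²/2.72 + (8−9.28)²/9.28 = 1.7037
df = 2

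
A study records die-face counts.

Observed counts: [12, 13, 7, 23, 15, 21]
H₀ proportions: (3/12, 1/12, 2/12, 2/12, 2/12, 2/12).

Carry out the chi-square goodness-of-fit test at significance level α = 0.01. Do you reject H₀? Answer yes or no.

n = 91; E_i = n·p_i = [22.75, 7.58, 15.17, 15.17, 15.17, 15.17]
χ² = (12−22.75)²/22.75 + (13−7.58)²/7.58 + (7−15.17)²/15.17 + (23−15.17)²/15.17 + (15−15.17)²/15.17 + (21−15.17)²/15.17 = 19.6374
df = 5
p-value (upper-tail) = 0.00146
At α=0.01: p < α → reject H₀

reject H₀: yes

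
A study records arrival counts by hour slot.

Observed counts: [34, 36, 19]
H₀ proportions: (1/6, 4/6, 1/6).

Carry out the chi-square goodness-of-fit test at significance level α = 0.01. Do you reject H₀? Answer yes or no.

reject H₀: yes

n = 89; E_i = n·p_i = [14.83, 59.33, 14.83]
χ² = (34−14.83)²/14.83 + (36−59.33)²/59.33 + (19−14.83)²/14.83 = 35.1124
df = 2
p-value (upper-tail) = 0.00000
At α=0.01: p < α → reject H₀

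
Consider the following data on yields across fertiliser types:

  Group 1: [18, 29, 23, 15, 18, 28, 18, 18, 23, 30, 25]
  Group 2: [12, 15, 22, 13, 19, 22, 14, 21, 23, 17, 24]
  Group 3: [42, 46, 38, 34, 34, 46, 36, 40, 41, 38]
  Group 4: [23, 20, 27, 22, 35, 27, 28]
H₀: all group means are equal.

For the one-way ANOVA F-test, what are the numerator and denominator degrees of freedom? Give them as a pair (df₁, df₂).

degrees of freedom = [3, 35]

k = 4 groups, N = 39 total
df = (k−1, N−k) = (4−1, 39−4) = (3, 35)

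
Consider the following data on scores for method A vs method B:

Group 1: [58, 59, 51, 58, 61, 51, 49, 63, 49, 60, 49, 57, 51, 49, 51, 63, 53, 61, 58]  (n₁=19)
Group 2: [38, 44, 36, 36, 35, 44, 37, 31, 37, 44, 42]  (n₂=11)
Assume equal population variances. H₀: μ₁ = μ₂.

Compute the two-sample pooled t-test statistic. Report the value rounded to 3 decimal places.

test statistic = 9.043

x̄₁=55.316, s₁=5.175, n₁=19
x̄₂=38.545, s₂=4.344, n₂=11
s_p² = [18·5.175² + 10·4.344²]/28 = 23.9583
SE = √(s_p²·(1/19+1/11)) = 1.8545
t = (55.316−38.545)/1.8545 = 9.0433
df = 28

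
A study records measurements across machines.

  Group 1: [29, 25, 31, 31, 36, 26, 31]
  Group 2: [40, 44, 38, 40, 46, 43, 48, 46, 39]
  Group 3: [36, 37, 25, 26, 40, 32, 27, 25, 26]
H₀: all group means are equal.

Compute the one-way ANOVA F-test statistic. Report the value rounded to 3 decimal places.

test statistic = 21.432

Group means [29.86, 42.67, 30.44], grand mean 34.680
SSB = Σnᵢ(x̄ᵢ−x̄)² = 898.361; SSW = ΣΣ(x−x̄ᵢ)² = 461.079
MSB = 898.361/2 = 449.1803; MSW = 461.079/22 = 20.9582
F = MSB/MSW = 21.4322
df = (2, 22)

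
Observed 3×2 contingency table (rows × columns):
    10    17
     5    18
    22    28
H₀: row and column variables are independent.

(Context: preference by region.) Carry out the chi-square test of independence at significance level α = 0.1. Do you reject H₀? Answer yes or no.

reject H₀: no

Row totals [27, 23, 50], col totals [37, 63], n=100
χ² = (10−9.99)²/9.99 + (17−17.01)²/17.01 + (5−8.51)²/8.51 + (18−14.49)²/14.49 + (22−18.50)²/18.50 + (28−31.50)²/31.50 = 3.3490
df = 2
p-value (upper-tail) = 0.18740
At α=0.1: p ≥ α → fail to reject H₀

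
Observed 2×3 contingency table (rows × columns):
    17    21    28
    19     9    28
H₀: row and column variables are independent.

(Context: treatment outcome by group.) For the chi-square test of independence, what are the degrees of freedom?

degrees of freedom = 2

df = (r−1)(c−1) = (2−1)·(3−1) = 2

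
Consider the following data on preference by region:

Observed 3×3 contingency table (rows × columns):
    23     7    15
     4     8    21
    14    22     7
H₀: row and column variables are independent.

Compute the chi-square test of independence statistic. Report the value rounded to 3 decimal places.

test statistic = 30.170

Row totals [45, 33, 43], col totals [41, 37, 43], n=121
χ² = (23−15.25)²/15.25 + (7−13.76)²/13.76 + (15−15.99)²/15.99 + (4−11.18)²/11.18 + (8−10.09)²/10.09 + (21−11.73)²/11.73 + (14−14.57)²/14.57 + (22−13.15)²/13.15 + (7−15.28)²/15.28 = 30.1701
df = 4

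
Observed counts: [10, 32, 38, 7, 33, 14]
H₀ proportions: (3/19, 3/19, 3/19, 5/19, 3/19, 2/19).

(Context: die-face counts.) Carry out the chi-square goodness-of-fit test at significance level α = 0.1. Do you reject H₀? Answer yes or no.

reject H₀: yes

n = 134; E_i = n·p_i = [21.16, 21.16, 21.16, 35.26, 21.16, 14.11]
χ² = (10−21.16)²/21.16 + (32−21.16)²/21.16 + (38−21.16)²/21.16 + (7−35.26)²/35.26 + (33−21.16)²/21.16 + (14−14.11)²/14.11 = 54.1284
df = 5
p-value (upper-tail) = 0.00000
At α=0.1: p < α → reject H₀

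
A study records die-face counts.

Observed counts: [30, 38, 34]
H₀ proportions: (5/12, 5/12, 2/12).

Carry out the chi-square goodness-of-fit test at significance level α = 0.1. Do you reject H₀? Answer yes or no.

n = 102; E_i = n·p_i = [42.50, 42.50, 17.00]
χ² = (30−42.50)²/42.50 + (38−42.50)²/42.50 + (34−17.00)²/17.00 = 21.1529
df = 2
p-value (upper-tail) = 0.00003
At α=0.1: p < α → reject H₀

reject H₀: yes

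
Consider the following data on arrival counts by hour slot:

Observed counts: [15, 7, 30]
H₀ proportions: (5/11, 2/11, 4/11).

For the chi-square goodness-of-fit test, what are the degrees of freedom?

df = k − 1 = 3 − 1 = 2

degrees of freedom = 2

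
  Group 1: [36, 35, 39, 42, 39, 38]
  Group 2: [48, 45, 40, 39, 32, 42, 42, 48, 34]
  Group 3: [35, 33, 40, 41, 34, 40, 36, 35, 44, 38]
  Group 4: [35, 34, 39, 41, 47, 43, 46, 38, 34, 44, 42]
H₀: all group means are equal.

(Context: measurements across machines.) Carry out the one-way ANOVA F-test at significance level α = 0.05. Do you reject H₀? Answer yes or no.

reject H₀: no

Group means [38.17, 41.11, 37.60, 40.27], grand mean 39.389
SSB = Σnᵢ(x̄ᵢ−x̄)² = 76.252; SSW = ΣΣ(x−x̄ᵢ)² = 612.304
MSB = 76.252/3 = 25.4172; MSW = 612.304/32 = 19.1345
F = MSB/MSW = 1.3283
df = (3, 32)
p-value (upper-tail) = 0.28237
At α=0.05: p ≥ α → fail to reject H₀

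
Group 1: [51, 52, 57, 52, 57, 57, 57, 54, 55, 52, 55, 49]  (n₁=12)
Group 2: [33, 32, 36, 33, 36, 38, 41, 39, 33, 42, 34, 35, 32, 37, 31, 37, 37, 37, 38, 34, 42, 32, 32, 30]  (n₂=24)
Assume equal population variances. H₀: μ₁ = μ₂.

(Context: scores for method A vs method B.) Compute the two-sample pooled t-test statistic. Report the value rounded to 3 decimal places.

test statistic = 16.208

x̄₁=54.000, s₁=2.763, n₁=12
x̄₂=35.458, s₂=3.439, n₂=24
s_p² = [11·2.763² + 23·3.439²]/34 = 10.4694
SE = √(s_p²·(1/12+1/24)) = 1.1440
t = (54.000−35.458)/1.1440 = 16.2082
df = 34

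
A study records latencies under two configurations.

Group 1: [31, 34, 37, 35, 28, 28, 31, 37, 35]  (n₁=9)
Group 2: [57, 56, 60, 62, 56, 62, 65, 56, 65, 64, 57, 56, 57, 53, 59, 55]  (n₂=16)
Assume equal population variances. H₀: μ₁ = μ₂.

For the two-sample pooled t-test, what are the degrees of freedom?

degrees of freedom = 23

df = n₁ + n₂ − 2 = 9 + 16 − 2 = 23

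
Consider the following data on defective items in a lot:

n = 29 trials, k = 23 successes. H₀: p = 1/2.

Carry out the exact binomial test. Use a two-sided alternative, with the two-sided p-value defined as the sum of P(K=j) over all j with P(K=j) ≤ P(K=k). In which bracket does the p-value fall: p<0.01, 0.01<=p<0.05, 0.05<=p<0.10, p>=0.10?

Exact binomial: n=29, k=23, p₀=1/2=0.5000
P(X=j) = C(n,j)·p₀^j·(1−p₀)^(n−j); p = Σ P(X=j) over j with P(X=j) ≤ P(X=23)
p-value (two-sided) = 0.00232
→ bracket: p<0.01

p-value bracket: p<0.01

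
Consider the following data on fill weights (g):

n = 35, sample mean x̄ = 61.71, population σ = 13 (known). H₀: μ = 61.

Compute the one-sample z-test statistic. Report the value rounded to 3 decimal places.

test statistic = 0.323

SE = σ/√n = 13/√35 = 2.1974
z = (x̄−μ₀)/SE = (61.71−61)/2.1974 = 0.3231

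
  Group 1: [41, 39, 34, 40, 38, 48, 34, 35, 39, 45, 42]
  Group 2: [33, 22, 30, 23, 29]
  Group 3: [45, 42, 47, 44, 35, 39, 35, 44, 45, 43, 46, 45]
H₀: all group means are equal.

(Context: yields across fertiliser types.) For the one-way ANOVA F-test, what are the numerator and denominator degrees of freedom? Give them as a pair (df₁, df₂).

degrees of freedom = [2, 25]

k = 3 groups, N = 28 total
df = (k−1, N−k) = (3−1, 28−3) = (2, 25)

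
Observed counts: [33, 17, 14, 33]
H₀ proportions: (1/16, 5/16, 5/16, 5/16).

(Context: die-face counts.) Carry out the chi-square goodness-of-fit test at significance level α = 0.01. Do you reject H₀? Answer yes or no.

reject H₀: yes

n = 97; E_i = n·p_i = [6.06, 30.31, 30.31, 30.31]
χ² = (33−6.06)²/6.06 + (17−30.31)²/30.31 + (14−30.31)²/30.31 + (33−30.31)²/30.31 = 134.5546
df = 3
p-value (upper-tail) = 0.00000
At α=0.01: p < α → reject H₀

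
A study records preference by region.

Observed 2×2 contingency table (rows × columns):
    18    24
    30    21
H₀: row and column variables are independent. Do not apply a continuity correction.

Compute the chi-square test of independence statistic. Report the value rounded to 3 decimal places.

Row totals [42, 51], col totals [48, 45], n=93
χ² = (18−21.68)²/21.68 + (24−20.32)²/20.32 + (30−26.32)²/26.32 + (21−24.68)²/24.68 = 2.3511
df = 1

test statistic = 2.351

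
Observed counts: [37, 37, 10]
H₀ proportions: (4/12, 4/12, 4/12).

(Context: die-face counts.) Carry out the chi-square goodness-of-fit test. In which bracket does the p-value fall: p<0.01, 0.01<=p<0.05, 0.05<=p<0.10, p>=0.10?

n = 84; E_i = n·p_i = [28.00, 28.00, 28.00]
χ² = (37−28.00)²/28.00 + (37−28.00)²/28.00 + (10−28.00)²/28.00 = 17.3571
df = 2
p-value (upper-tail) = 0.00017
→ bracket: p<0.01

p-value bracket: p<0.01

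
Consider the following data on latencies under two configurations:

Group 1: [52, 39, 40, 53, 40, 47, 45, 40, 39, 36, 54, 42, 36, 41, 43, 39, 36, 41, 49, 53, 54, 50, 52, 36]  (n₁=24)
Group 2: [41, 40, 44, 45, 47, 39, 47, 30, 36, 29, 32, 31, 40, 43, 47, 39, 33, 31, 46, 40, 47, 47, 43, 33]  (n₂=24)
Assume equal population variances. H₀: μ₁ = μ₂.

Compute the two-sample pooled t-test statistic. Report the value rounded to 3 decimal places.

x̄₁=44.042, s₁=6.471, n₁=24
x̄₂=39.583, s₂=6.255, n₂=24
s_p² = [23·6.471² + 23·6.255²]/46 = 40.4955
SE = √(s_p²·(1/24+1/24)) = 1.8370
t = (44.042−39.583)/1.8370 = 2.4269
df = 46

test statistic = 2.427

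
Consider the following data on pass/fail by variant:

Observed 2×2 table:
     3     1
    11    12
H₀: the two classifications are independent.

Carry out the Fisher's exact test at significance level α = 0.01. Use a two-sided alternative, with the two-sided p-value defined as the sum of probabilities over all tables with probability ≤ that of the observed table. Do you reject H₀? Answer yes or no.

Margins: r₁=4, r₂=23, c₁=14, c₂=13, n=27
p_obs = C(4,3)·C(23,11)/C(27,14); sum pmf over tables with pmf ≤ p_obs
p-value (two-sided) = 0.59556
At α=0.01: p ≥ α → fail to reject H₀

reject H₀: no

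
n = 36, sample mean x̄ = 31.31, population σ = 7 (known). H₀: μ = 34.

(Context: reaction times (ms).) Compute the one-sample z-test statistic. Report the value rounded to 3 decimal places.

test statistic = -2.306

SE = σ/√n = 7/√36 = 1.1667
z = (x̄−μ₀)/SE = (31.31−34)/1.1667 = -2.3057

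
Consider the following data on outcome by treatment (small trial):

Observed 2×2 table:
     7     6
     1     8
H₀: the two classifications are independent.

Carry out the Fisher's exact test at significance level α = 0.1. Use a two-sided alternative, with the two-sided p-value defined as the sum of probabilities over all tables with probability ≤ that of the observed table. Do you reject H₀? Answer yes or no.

reject H₀: yes

Margins: r₁=13, r₂=9, c₁=8, c₂=14, n=22
p_obs = C(13,7)·C(9,1)/C(22,8); sum pmf over tables with pmf ≤ p_obs
p-value (two-sided) = 0.07430
At α=0.1: p < α → reject H₀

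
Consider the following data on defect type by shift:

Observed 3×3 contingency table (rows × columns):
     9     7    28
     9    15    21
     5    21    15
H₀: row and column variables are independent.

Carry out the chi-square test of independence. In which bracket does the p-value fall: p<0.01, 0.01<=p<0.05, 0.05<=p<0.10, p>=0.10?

Row totals [44, 45, 41], col totals [23, 43, 64], n=130
χ² = (9−7.78)²/7.78 + (7−14.55)²/14.55 + (28−21.66)²/21.66 + (9−7.96)²/7.96 + (15−14.88)²/14.88 + (21−22.15)²/22.15 + (5−7.25)²/7.25 + (21−13.56)²/13.56 + (15−20.18)²/20.18 = 12.2736
df = 4
p-value (upper-tail) = 0.01543
→ bracket: 0.01<=p<0.05

p-value bracket: 0.01<=p<0.05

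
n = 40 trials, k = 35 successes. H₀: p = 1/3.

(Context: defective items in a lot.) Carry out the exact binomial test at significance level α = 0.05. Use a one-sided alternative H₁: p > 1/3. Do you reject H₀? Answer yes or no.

reject H₀: yes

Exact binomial: n=40, k=35, p₀=1/3=0.3333
P(X≥35) from Σ C(n,i)·p₀^i·(1−p₀)^(n−i)
p-value (one-sided, H₁ greater) = 0.00000
At α=0.05: p < α → reject H₀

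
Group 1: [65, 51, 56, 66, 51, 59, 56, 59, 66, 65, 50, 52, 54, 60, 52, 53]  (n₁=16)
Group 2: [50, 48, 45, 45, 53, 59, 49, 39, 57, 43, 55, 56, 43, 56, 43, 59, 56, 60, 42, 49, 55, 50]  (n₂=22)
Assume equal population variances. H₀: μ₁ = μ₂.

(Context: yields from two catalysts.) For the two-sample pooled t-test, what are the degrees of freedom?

degrees of freedom = 36

df = n₁ + n₂ − 2 = 16 + 22 − 2 = 36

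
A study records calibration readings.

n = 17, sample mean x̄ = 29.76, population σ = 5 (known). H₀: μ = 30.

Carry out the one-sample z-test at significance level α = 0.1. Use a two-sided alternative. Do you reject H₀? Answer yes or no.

reject H₀: no

SE = σ/√n = 5/√17 = 1.2127
z = (x̄−μ₀)/SE = (29.76−30)/1.2127 = -0.1979
p-value (two-sided) = 0.84312
At α=0.1: p ≥ α → fail to reject H₀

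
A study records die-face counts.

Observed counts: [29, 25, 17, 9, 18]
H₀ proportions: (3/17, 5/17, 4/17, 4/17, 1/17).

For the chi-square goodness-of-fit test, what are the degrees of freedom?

df = k − 1 = 5 − 1 = 4

degrees of freedom = 4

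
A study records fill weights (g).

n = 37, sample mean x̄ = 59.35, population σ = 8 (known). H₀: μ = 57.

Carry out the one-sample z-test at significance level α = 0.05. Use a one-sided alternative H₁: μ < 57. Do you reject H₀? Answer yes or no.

reject H₀: no

SE = σ/√n = 8/√37 = 1.3152
z = (x̄−μ₀)/SE = (59.35−57)/1.3152 = 1.7868
p-value (one-sided, H₁ less) = 0.96302
At α=0.05: p ≥ α → fail to reject H₀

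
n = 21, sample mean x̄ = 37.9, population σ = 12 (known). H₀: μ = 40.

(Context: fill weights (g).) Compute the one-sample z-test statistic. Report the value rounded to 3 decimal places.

SE = σ/√n = 12/√21 = 2.6186
z = (x̄−μ₀)/SE = (37.9−40)/2.6186 = -0.8020

test statistic = -0.802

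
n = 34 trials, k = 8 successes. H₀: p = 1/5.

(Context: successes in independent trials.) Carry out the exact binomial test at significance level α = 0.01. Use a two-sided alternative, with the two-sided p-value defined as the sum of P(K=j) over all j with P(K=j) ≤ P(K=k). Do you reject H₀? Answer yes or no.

Exact binomial: n=34, k=8, p₀=1/5=0.2000
P(X=j) = C(n,j)·p₀^j·(1−p₀)^(n−j); p = Σ P(X=j) over j with P(X=j) ≤ P(X=8)
p-value (two-sided) = 0.66702
At α=0.01: p ≥ α → fail to reject H₀

reject H₀: no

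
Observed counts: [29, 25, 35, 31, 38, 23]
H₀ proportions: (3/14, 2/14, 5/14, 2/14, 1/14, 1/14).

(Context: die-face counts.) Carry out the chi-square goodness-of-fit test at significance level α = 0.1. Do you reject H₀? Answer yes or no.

reject H₀: yes

n = 181; E_i = n·p_i = [38.79, 25.86, 64.64, 25.86, 12.93, 12.93]
χ² = (29−38.79)²/38.79 + (25−25.86)²/25.86 + (35−64.64)²/64.64 + (31−25.86)²/25.86 + (38−12.93)²/12.93 + (23−12.93)²/12.93 = 73.5783
df = 5
p-value (upper-tail) = 0.00000
At α=0.1: p < α → reject H₀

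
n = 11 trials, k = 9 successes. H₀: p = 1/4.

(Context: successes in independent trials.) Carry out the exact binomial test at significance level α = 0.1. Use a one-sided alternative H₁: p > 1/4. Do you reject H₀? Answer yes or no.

reject H₀: yes

Exact binomial: n=11, k=9, p₀=1/4=0.2500
P(X≥9) from Σ C(n,i)·p₀^i·(1−p₀)^(n−i)
p-value (one-sided, H₁ greater) = 0.00013
At α=0.1: p < α → reject H₀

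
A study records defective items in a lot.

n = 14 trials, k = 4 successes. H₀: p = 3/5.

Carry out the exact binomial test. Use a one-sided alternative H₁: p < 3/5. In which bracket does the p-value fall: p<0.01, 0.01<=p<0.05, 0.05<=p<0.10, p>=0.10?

Exact binomial: n=14, k=4, p₀=3/5=0.6000
P(X≤4) from Σ C(n,i)·p₀^i·(1−p₀)^(n−i)
p-value (one-sided, H₁ less) = 0.01751
→ bracket: 0.01<=p<0.05

p-value bracket: 0.01<=p<0.05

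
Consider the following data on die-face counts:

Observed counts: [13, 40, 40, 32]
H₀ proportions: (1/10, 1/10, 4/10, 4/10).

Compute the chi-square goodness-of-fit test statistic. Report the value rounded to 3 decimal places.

n = 125; E_i = n·p_i = [12.50, 12.50, 50.00, 50.00]
χ² = (13−12.50)²/12.50 + (40−12.50)²/12.50 + (40−50.00)²/50.00 + (32−50.00)²/50.00 = 69.0000
df = 3

test statistic = 69.000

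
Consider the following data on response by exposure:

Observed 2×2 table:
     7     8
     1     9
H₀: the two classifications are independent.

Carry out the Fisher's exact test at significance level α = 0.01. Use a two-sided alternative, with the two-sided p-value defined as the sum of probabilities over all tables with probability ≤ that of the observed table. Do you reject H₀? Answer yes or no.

Margins: r₁=15, r₂=10, c₁=8, c₂=17, n=25
p_obs = C(15,7)·C(10,1)/C(25,8); sum pmf over tables with pmf ≤ p_obs
p-value (two-sided) = 0.08754
At α=0.01: p ≥ α → fail to reject H₀

reject H₀: no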